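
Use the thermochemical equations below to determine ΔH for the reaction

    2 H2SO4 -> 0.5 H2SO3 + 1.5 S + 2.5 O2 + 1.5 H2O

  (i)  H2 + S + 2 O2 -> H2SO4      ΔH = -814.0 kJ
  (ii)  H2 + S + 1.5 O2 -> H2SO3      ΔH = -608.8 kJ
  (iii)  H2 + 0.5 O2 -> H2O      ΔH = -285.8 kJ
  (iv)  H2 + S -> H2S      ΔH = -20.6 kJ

(i) reversed and × 2: (-2)·(-814.0) = +1628.0 kJ
(ii) × 1/2: (1/2)·(-608.8) = -304.4 kJ
(iii) × 3/2: (3/2)·(-285.8) = -428.7 kJ
(iv): not needed.
Combining the equations, ΔH = (+1628.0) + (-304.4) + (-428.7) = 894.9 kJ

ΔH = 894.9 kJ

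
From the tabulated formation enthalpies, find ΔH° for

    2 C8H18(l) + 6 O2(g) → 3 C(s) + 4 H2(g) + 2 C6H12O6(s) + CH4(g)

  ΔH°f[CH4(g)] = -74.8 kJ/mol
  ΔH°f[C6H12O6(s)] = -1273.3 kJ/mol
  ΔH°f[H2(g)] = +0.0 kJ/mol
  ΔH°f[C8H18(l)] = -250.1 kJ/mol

ΔH° = -2121.2 kJ/mol

Products: 3·(+0.0) + 4·(+0.0) + 2·(-1273.3) + 1·(-74.8) = -2621.4
Reactants: 2·(-250.1) + 6·(+0.0) = -500.2
ΔH° = (-2621.4) − (-500.2) = -2121.2 kJ/mol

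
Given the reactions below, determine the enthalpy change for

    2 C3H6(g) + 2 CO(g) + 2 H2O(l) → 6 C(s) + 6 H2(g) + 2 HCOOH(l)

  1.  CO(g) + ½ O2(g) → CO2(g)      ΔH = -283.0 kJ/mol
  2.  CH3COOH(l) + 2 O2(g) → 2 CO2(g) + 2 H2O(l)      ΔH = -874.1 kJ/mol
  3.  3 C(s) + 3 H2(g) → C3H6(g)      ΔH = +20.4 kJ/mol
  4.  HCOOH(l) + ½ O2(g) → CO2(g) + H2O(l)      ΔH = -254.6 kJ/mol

ΔH = -97.6 kJ/mol

eq. 1 × 2 (scale by 2 for the 2 CO(g)): (2)·(-283.0) = -566.0 kJ/mol
eq. 2: not needed (CH3COOH(l) appears nowhere else).
eq. 3 reversed and × 2 (reverse to put C3H6(g) on the reactant side; scale by 2 for the 2 C3H6(g)): (-2)·(+20.4) = -40.8 kJ/mol
eq. 4 reversed and × 2 (reverse to put HCOOH(l) on the product side; scale by 2 for the 2 HCOOH(l)): (-2)·(-254.6) = +509.2 kJ/mol
Combining the equations, ΔH = (2)·(-283.0) + (-2)·(+20.4) + (-2)·(-254.6) = -97.6 kJ/mol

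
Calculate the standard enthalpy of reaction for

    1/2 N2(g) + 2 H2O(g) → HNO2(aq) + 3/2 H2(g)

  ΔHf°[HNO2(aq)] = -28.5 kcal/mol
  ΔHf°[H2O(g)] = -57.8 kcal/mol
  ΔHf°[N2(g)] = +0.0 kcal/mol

ΔH°rxn = 87.1 kcal/mol

Products: 1·(-28.5) + 3/2·(+0.0) = -28.5
Reactants: 1/2·(+0.0) + 2·(-57.8) = -115.6
ΔH°rxn = (-28.5) − (-115.6) = 87.1 kcal/mol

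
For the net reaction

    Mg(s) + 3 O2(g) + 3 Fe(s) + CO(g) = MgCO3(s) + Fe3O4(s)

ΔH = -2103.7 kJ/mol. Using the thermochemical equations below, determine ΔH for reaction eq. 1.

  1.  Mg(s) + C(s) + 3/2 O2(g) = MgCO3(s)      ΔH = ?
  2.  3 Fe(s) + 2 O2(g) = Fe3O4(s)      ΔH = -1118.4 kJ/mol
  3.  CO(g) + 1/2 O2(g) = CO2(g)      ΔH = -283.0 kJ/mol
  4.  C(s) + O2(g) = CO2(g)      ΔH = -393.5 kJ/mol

eq. 1 as written (MgCO3(s) already on the product side): contributes x
eq. 2 as written (Fe3O4(s) already on the product side): -1118.4 kJ/mol
eq. 3 as written (CO(g) already on the reactant side): -283.0 kJ/mol
eq. 4 reversed: +393.5 kJ/mol
-2103.7 = (-1118.4) + (-283.0) + (+393.5) + x
x = (-2103.7 − (-1007.9)) / (1) = -1095.8 kJ/mol

ΔH = -1095.8 kJ/mol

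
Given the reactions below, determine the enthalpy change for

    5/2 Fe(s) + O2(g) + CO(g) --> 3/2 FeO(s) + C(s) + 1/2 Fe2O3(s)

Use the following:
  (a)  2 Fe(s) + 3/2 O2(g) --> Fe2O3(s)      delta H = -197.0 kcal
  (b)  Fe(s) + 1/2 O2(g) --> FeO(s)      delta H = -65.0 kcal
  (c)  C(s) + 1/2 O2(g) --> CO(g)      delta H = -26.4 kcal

delta H = -169.6 kcal

(a) × 1/2: (1/2)·(-197.0) = -98.5 kcal
(b) × 3/2: (3/2)·(-65.0) = -97.5 kcal
(c) reversed: +26.4 kcal
delta H = (-98.5) + (-97.5) + (+26.4) = -169.6 kcal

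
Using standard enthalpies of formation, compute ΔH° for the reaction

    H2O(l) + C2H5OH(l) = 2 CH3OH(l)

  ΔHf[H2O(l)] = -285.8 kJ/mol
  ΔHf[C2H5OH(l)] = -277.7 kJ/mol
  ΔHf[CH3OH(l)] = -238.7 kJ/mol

Products: 2·(-238.7) = -477.4
Reactants: 1·(-285.8) + 1·(-277.7) = -563.5
ΔH° = (-477.4) − (-563.5) = 86.1 kJ/mol

ΔH° = 86.1 kJ/mol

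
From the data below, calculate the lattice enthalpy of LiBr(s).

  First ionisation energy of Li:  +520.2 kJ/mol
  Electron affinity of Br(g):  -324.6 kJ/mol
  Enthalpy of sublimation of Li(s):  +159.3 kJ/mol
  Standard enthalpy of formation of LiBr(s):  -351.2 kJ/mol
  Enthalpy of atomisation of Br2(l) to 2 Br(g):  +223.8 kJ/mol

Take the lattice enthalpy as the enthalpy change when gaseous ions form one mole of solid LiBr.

U = -818.0 kJ/mol

ΔHf° = 1·ΔHsub + 1·(ΣIE) + 1/2·D(Br2) + 1·EA + U
-351.2 = 1·(+159.3) + 1·(+520.2) + 1/2·(+223.8) + 1·(-324.6) + U
U = -351.2 − (+466.8) = -818.0 kJ/mol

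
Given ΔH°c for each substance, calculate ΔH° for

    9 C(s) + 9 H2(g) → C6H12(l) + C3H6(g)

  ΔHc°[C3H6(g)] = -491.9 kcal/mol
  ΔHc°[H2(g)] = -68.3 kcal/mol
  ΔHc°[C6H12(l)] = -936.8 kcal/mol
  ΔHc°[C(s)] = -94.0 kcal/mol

ΔH° = -32.0 kcal/mol

With combustion enthalpies, reactants minus products:
= [9·(-94.0) + 9·(-68.3)] − [1·(-936.8) + 1·(-491.9)]
= -32.0 kcal/mol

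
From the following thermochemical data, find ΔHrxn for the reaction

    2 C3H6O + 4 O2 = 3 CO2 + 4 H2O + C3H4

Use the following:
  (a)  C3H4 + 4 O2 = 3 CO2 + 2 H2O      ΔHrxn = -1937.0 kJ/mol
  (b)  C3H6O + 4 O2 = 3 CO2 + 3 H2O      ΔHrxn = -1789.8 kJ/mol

(a) reversed (reverse to put C3H4 on the product side): +1937.0 kJ/mol
(b) × 2 (scale by 2 for the 2 C3H6O): (2)·(-1789.8) = -3579.6 kJ/mol
ΔHrxn = (-1)·(-1937.0) + (2)·(-1789.8) = -1642.6 kJ/mol

ΔHrxn = -1642.6 kJ/mol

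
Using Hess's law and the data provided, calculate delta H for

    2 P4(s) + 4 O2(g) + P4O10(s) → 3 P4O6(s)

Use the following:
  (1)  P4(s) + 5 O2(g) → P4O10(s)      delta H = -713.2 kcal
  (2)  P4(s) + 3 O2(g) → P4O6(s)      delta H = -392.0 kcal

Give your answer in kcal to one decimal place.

(1) reversed: +713.2 kcal
(2) × 3: (3)·(-392.0) = -1176.0 kcal
By Hess's law, delta H = (+713.2) + (-1176.0) = -462.8 kcal

delta H = -462.8 kcal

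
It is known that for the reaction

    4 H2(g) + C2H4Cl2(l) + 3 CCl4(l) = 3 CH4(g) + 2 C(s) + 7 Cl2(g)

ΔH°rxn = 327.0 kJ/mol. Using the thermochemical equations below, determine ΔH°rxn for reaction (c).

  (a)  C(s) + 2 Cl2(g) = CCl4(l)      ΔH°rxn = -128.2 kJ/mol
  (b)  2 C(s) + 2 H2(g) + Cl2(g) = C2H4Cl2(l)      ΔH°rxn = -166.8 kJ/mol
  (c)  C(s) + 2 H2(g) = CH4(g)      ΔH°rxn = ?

ΔH°rxn = -74.8 kJ/mol

(a) reversed and × 3 (reverse to put CCl4(l) on the reactant side; scale by 3 for the 3 CCl4(l)): (-3)·(-128.2) = +384.6 kJ/mol
(b) reversed (C2H4Cl2(l) must end up as a reactant): +166.8 kJ/mol
(c) × 3 (scale by 3 for the 3 CH4(g)): contributes 3·x
+327.0 = (+384.6) + (+166.8) + 3·x
x = (+327.0 − (+551.4)) / (3) = -74.8 kJ/mol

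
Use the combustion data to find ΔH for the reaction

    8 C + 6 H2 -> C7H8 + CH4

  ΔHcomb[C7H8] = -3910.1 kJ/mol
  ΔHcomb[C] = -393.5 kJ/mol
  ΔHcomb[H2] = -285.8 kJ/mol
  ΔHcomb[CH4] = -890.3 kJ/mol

ΔH = -62.4 kJ/mol

Using ΔH = Σ nΔHc°(reactants) − Σ nΔHc°(products):
= [8·(-393.5) + 6·(-285.8)] − [1·(-3910.1) + 1·(-890.3)]
= -62.4 kJ/mol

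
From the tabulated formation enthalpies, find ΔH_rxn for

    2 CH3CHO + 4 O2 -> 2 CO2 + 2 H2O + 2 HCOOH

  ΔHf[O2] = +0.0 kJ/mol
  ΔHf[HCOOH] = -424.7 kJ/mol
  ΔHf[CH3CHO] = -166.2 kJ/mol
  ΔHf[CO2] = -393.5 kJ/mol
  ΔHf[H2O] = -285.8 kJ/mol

ΔH_rxn = -1875.6 kJ/mol

ΔH°rxn = Σ nΔHf°(products) − Σ nΔHf°(reactants).
Products: 2·(-393.5) + 2·(-285.8) + 2·(-424.7) = -2208.0
Reactants: 2·(-166.2) + 4·(+0.0) = -332.4
ΔH_rxn = (-2208.0) − (-332.4) = -1875.6 kJ/mol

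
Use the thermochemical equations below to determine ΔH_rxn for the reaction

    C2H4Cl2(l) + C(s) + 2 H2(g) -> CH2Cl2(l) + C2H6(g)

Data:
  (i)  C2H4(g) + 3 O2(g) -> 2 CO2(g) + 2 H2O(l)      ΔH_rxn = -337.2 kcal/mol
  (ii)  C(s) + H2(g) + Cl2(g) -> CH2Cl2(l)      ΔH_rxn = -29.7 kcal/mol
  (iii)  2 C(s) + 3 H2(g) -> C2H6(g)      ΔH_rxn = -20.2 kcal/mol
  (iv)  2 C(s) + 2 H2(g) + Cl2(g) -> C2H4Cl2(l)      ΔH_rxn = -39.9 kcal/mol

ΔH_rxn = -10.0 kcal/mol

(i): not needed.
(ii) as written: -29.7 kcal/mol
(iii) as written: -20.2 kcal/mol
(iv) reversed: +39.9 kcal/mol
Summing the manipulated equations, ΔH_rxn = (1)·(-29.7) + (1)·(-20.2) + (-1)·(-39.9) = -10.0 kcal/mol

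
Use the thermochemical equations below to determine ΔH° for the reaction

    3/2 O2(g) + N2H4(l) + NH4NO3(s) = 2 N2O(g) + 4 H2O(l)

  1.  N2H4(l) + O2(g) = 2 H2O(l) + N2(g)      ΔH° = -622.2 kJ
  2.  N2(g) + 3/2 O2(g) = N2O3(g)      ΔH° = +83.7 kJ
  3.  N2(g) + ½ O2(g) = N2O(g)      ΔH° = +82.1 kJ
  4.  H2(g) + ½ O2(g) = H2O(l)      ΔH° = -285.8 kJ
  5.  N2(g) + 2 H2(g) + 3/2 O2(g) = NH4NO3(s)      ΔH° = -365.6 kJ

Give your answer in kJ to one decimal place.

ΔH° = -664.0 kJ

eq. 1 as written: -622.2 kJ
eq. 2: not needed.
eq. 3 × 2: (2)·(+82.1) = +164.2 kJ
eq. 4 × 2: (2)·(-285.8) = -571.6 kJ
eq. 5 reversed: +365.6 kJ
ΔH° = (1)·(-622.2) + (2)·(+82.1) + (2)·(-285.8) + (-1)·(-365.6) = -664.0 kJ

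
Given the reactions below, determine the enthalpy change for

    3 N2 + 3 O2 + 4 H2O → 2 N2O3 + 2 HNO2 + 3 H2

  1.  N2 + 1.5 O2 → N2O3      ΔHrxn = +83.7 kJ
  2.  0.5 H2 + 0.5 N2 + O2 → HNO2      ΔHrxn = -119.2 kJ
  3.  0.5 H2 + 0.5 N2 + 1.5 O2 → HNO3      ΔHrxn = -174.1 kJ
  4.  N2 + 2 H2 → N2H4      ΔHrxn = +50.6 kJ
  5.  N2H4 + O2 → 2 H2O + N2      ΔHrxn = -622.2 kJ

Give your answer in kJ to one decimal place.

eq. 1 × 2: (2)·(+83.7) = +167.4 kJ
eq. 2 × 2: (2)·(-119.2) = -238.4 kJ
eq. 3: not needed.
eq. 4 reversed and × 2: (-2)·(+50.6) = -101.2 kJ
eq. 5 reversed and × 2: (-2)·(-622.2) = +1244.4 kJ
By Hess's law, ΔHrxn = (2)·(+83.7) + (2)·(-119.2) + (-2)·(+50.6) + (-2)·(-622.2) = 1072.2 kJ

ΔHrxn = 1072.2 kJ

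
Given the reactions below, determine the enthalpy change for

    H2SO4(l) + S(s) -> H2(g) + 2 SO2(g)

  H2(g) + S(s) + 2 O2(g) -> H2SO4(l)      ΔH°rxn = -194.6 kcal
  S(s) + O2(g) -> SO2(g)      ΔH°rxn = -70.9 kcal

equation 1 reversed: +194.6 kcal
equation 2 × 2: (2)·(-70.9) = -141.8 kcal
ΔH°rxn = (+194.6) + (-141.8) = 52.8 kcal

ΔH°rxn = 52.8 kcal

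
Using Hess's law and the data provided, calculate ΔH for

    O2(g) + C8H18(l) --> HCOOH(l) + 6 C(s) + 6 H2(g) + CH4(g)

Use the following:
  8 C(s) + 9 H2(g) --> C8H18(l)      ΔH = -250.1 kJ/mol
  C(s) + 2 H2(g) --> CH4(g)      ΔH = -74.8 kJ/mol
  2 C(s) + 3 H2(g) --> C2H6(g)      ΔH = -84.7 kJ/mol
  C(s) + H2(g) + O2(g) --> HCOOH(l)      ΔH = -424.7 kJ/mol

equation 1 reversed: +250.1 kJ/mol
equation 2 as written: -74.8 kJ/mol
equation 3: not needed.
equation 4 as written: -424.7 kJ/mol
ΔH = (-1)·(-250.1) + (1)·(-74.8) + (1)·(-424.7) = -249.4 kJ/mol

ΔH = -249.4 kJ/mol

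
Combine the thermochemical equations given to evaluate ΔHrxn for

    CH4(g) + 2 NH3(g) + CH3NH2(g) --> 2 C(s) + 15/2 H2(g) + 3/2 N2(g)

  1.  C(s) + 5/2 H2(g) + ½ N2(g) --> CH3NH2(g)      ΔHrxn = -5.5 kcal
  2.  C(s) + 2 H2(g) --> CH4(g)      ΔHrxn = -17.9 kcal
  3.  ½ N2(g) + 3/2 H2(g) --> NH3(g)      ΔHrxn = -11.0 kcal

eq. 1 reversed (CH3NH2(g) must end up as a reactant): +5.5 kcal
eq. 2 reversed (CH4(g) must end up as a reactant): +17.9 kcal
eq. 3 reversed and × 2 (reverse to put NH3(g) on the reactant side; scale by 2 for the 2 NH3(g)): (-2)·(-11.0) = +22.0 kcal
ΔHrxn = (+5.5) + (+17.9) + (+22.0) = 45.4 kcal

ΔHrxn = 45.4 kcal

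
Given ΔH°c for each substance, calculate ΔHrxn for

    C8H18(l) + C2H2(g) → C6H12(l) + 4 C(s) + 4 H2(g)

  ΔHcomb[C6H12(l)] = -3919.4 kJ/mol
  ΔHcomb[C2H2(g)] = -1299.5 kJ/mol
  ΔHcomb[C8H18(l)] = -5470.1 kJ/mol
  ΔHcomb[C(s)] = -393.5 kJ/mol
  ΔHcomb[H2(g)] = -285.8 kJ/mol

ΔHrxn = -133.0 kJ/mol

Using ΔH = Σ nΔHc°(reactants) − Σ nΔHc°(products):
= [1·(-5470.1) + 1·(-1299.5)] − [1·(-3919.4) + 4·(-393.5) + 4·(-285.8)]
= -133.0 kJ/mol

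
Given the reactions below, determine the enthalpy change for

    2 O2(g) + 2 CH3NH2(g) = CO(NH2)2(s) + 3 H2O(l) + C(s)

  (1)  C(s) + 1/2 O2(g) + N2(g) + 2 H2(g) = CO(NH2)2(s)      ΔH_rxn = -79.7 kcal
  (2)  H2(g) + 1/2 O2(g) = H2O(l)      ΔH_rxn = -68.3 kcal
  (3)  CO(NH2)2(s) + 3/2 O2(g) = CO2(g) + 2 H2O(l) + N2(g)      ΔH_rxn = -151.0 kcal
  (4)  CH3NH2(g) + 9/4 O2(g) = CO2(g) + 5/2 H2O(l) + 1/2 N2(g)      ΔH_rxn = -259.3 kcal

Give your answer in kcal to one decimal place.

ΔH_rxn = -273.5 kcal

(1) reversed: +79.7 kcal
(2) × 2: (2)·(-68.3) = -136.6 kcal
(3) reversed and × 2: (-2)·(-151.0) = +302.0 kcal
(4) × 2: (2)·(-259.3) = -518.6 kcal
ΔH_rxn = (+79.7) + (-136.6) + (+302.0) + (-518.6) = -273.5 kcal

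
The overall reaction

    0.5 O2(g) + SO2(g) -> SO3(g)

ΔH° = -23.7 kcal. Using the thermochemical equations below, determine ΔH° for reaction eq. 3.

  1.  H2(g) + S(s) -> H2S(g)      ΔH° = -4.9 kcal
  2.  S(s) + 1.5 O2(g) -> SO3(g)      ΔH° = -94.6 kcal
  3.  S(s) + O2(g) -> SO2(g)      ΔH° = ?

ΔH° = -70.9 kcal

eq. 1: not needed.
eq. 2 as written: -94.6 kcal
eq. 3 reversed: contributes −x
-23.7 = (-94.6) − x
x = (-23.7 − (-94.6)) / (-1) = -70.9 kcal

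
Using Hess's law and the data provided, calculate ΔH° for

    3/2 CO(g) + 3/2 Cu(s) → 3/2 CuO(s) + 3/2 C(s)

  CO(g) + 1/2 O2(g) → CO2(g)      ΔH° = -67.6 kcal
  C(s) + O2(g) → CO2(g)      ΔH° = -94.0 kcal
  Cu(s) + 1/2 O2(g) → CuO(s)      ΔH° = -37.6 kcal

ΔH° = -16.8 kcal

equation 1 × 3/2: (3/2)·(-67.6) = -101.4 kcal
equation 2 reversed and × 3/2: (-3/2)·(-94.0) = +141.0 kcal
equation 3 × 3/2: (3/2)·(-37.6) = -56.4 kcal
By Hess's law, ΔH° = (3/2)·(-67.6) + (-3/2)·(-94.0) + (3/2)·(-37.6) = -16.8 kcal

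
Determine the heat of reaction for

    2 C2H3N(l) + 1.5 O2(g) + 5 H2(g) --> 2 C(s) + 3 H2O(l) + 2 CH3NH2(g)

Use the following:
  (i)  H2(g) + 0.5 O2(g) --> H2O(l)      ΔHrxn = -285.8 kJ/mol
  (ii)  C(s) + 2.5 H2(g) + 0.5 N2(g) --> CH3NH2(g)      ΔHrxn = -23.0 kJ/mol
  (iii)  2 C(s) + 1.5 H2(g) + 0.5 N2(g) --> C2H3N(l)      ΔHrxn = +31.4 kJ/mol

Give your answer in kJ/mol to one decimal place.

ΔHrxn = -966.2 kJ/mol

(i) × 3: (3)·(-285.8) = -857.4 kJ/mol
(ii) × 2: (2)·(-23.0) = -46.0 kJ/mol
(iii) reversed and × 2: (-2)·(+31.4) = -62.8 kJ/mol
Summing the manipulated equations, ΔHrxn = (-857.4) + (-46.0) + (-62.8) = -966.2 kJ/mol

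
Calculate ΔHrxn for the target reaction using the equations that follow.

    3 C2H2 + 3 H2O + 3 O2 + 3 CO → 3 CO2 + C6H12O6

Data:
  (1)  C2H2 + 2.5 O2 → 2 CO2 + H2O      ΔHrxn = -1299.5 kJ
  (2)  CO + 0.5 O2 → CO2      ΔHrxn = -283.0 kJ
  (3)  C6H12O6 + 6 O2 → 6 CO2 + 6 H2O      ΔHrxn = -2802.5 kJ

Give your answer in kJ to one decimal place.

(1) × 3: (3)·(-1299.5) = -3898.5 kJ
(2) × 3: (3)·(-283.0) = -849.0 kJ
(3) reversed: +2802.5 kJ
ΔHrxn = (-3898.5) + (-849.0) + (+2802.5) = -1945.0 kJ

ΔHrxn = -1945.0 kJ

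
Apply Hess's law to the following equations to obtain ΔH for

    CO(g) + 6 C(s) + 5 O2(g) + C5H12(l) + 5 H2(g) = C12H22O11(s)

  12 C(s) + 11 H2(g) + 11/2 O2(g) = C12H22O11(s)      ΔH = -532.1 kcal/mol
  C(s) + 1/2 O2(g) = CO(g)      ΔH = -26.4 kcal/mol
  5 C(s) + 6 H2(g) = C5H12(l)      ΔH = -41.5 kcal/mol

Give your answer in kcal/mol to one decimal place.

ΔH = -464.2 kcal/mol

equation 1 as written: -532.1 kcal/mol
equation 2 reversed: +26.4 kcal/mol
equation 3 reversed: +41.5 kcal/mol
ΔH = (-532.1) + (+26.4) + (+41.5) = -464.2 kcal/mol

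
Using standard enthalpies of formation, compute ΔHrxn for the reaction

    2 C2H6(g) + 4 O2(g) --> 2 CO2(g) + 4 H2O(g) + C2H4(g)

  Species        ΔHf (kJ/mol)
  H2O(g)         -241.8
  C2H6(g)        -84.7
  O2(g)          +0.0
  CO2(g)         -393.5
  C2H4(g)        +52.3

ΔHrxn = -1532.5 kJ/mol

Products: 2·(-393.5) + 4·(-241.8) + 1·(+52.3) = -1701.9
Reactants: 2·(-84.7) + 4·(+0.0) = -169.4
ΔHrxn = (-1701.9) − (-169.4) = -1532.5 kJ/mol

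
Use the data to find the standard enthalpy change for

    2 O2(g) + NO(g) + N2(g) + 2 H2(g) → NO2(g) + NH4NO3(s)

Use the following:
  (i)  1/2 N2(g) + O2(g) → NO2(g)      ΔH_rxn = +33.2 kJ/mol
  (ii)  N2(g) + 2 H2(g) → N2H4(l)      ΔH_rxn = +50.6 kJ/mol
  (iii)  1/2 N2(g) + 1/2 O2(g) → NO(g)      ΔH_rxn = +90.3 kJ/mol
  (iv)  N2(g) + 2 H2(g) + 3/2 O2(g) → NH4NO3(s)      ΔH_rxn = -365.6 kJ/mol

ΔH_rxn = -422.7 kJ/mol

(i) as written: +33.2 kJ/mol
(ii): not needed.
(iii) reversed: -90.3 kJ/mol
(iv) as written: -365.6 kJ/mol
Since enthalpy is a state function, ΔH_rxn = (+33.2) + (-90.3) + (-365.6) = -422.7 kJ/mol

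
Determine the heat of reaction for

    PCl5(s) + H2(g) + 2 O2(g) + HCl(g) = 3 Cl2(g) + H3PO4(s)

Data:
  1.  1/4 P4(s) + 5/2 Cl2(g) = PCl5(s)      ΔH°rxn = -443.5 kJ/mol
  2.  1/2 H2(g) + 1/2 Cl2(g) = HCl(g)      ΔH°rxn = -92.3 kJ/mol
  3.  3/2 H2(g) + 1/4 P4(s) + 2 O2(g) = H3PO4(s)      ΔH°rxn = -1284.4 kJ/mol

eq. 1 reversed (reverse to put PCl5(s) on the reactant side): +443.5 kJ/mol
eq. 2 reversed (HCl(g) must end up as a reactant): +92.3 kJ/mol
eq. 3 as written (H3PO4(s) already on the product side): -1284.4 kJ/mol
Summing the manipulated equations, ΔH°rxn = (+443.5) + (+92.3) + (-1284.4) = -748.6 kJ/mol

ΔH°rxn = -748.6 kJ/mol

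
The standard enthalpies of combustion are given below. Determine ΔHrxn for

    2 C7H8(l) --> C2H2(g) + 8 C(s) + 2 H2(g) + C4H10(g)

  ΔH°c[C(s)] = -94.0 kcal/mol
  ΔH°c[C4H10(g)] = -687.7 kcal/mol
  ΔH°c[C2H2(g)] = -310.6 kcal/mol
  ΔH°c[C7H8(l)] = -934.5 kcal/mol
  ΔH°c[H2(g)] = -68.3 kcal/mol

With combustion enthalpies, reactants minus products:
= [2·(-934.5)] − [1·(-310.6) + 8·(-94.0) + 2·(-68.3) + 1·(-687.7)]
= 17.9 kcal/mol

ΔHrxn = 17.9 kcal/mol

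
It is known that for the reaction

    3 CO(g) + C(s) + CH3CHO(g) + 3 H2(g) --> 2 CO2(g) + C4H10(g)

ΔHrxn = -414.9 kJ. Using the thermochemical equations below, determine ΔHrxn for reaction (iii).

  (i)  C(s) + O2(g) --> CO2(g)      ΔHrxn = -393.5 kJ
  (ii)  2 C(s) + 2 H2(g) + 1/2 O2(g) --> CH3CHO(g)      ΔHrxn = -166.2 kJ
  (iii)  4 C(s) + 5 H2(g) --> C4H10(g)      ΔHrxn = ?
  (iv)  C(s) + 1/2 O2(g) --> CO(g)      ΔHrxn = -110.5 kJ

(i) × 2 (×2 to match 2 CO2(g) in the target): (2)·(-393.5) = -787.0 kJ
(ii) reversed (reverse to put CH3CHO(g) on the reactant side): +166.2 kJ
(iii) as written (C4H10(g) already on the product side): contributes x
(iv) reversed and × 3 (reverse to put CO(g) on the reactant side; ×3 to match 3 CO(g) in the target): (-3)·(-110.5) = +331.5 kJ
-414.9 = (-787.0) + (+166.2) + (+331.5) + x
x = (-414.9 − (-289.3)) / (1) = -125.6 kJ

ΔHrxn = -125.6 kJ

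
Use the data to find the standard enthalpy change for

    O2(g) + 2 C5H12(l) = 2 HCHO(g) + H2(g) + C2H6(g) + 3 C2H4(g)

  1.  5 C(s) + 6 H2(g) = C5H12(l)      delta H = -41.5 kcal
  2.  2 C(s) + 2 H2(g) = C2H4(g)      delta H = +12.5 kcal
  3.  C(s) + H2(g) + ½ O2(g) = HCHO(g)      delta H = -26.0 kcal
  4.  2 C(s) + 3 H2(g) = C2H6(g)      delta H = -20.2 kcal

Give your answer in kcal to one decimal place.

eq. 1 reversed and × 2 (reverse to put C5H12(l) on the reactant side; scale by 2 for the 2 C5H12(l)): (-2)·(-41.5) = +83.0 kcal
eq. 2 × 3 (×3 to match 3 C2H4(g) in the target): (3)·(+12.5) = +37.5 kcal
eq. 3 × 2 (scale by 2 for the 2 HCHO(g)): (2)·(-26.0) = -52.0 kcal
eq. 4 as written (C2H6(g) already on the product side): -20.2 kcal
Combining the equations, delta H = (+83.0) + (+37.5) + (-52.0) + (-20.2) = 48.3 kcal

delta H = 48.3 kcal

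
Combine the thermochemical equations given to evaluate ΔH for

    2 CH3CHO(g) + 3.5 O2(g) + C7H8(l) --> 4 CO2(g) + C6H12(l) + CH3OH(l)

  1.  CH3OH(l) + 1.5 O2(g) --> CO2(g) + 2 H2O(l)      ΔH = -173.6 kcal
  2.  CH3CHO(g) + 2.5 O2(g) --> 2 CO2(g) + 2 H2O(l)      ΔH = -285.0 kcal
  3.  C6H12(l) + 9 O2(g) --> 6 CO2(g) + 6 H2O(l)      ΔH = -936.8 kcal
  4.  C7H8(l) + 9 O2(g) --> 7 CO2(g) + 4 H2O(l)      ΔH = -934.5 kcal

ΔH = -394.1 kcal

eq. 1 reversed (CH3OH(l) must end up as a product): +173.6 kcal
eq. 2 × 2 (scale by 2 for the 2 CH3CHO(g)): (2)·(-285.0) = -570.0 kcal
eq. 3 reversed (C6H12(l) must end up as a product): +936.8 kcal
eq. 4 as written (C7H8(l) already on the reactant side): -934.5 kcal
Since enthalpy is a state function, ΔH = (+173.6) + (-570.0) + (+936.8) + (-934.5) = -394.1 kcal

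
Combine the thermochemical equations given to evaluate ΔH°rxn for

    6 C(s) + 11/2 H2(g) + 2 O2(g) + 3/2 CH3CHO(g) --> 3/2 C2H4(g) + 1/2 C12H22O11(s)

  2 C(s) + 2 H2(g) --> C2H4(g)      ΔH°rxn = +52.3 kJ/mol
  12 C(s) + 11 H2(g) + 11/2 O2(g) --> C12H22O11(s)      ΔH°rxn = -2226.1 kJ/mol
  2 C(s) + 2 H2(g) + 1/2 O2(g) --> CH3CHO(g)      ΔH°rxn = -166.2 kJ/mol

ΔH°rxn = -785.3 kJ/mol

equation 1 × 3/2 (×3/2 to match 3/2 C2H4(g) in the target): (3/2)·(+52.3) = +78.45 kJ/mol
equation 2 × 1/2 (×1/2 to match 1/2 C12H22O11(s) in the target): (1/2)·(-2226.1) = -1113.05 kJ/mol
equation 3 reversed and × 3/2 (CH3CHO(g) must end up as a reactant; scale by 3/2 for the 3/2 CH3CHO(g)): (-3/2)·(-166.2) = +249.3 kJ/mol
Since enthalpy is a state function, ΔH°rxn = (+78.45) + (-1113.05) + (+249.3) = -785.3 kJ/mol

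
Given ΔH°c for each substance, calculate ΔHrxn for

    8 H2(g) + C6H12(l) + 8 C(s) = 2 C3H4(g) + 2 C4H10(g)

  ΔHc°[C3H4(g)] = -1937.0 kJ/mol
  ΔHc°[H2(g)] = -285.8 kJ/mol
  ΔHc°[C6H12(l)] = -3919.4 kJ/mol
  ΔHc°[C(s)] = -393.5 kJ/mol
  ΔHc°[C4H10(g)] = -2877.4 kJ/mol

ΔHrxn = 275.0 kJ/mol

With combustion enthalpies, reactants minus products:
= [8·(-285.8) + 1·(-3919.4) + 8·(-393.5)] − [2·(-1937.0) + 2·(-2877.4)]
= 275.0 kJ/mol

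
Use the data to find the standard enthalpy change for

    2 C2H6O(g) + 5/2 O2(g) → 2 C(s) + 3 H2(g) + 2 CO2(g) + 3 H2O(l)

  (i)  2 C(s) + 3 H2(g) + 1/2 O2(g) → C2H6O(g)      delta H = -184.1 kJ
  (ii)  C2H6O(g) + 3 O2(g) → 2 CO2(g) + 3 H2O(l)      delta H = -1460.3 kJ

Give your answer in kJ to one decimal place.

(i) reversed (C(s) must end up as a product): +184.1 kJ
(ii) as written (CO2(g) already on the product side): -1460.3 kJ
delta H = (+184.1) + (-1460.3) = -1276.2 kJ

delta H = -1276.2 kJ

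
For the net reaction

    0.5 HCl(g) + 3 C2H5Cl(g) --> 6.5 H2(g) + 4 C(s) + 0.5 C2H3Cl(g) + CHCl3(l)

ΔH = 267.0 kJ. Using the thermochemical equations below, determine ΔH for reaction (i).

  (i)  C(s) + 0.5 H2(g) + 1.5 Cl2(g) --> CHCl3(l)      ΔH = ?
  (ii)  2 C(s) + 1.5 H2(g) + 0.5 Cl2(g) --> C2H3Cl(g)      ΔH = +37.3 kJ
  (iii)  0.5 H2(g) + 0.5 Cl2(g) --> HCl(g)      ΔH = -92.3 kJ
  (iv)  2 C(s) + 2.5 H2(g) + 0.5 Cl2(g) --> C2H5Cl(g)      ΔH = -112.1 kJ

(i) as written: contributes x
(ii) × 1/2: (1/2)·(+37.3) = +18.65 kJ
(iii) reversed and × 1/2: (-1/2)·(-92.3) = +46.15 kJ
(iv) reversed and × 3: (-3)·(-112.1) = +336.3 kJ
+267.0 = (+18.65) + (+46.15) + (+336.3) + x
x = (+267.0 − (+401.1)) / (1) = -134.1 kJ

ΔH = -134.1 kJ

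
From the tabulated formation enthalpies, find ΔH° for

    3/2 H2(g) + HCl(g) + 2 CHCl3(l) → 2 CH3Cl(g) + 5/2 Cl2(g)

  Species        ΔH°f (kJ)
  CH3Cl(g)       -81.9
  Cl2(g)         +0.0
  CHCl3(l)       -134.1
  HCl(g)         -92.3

ΔH° = 196.7 kJ

ΔH°rxn = Σ nΔHf°(products) − Σ nΔHf°(reactants).
Products: 2·(-81.9) + 5/2·(+0.0) = -163.8
Reactants: 3/2·(+0.0) + 1·(-92.3) + 2·(-134.1) = -360.5
ΔH° = (-163.8) − (-360.5) = 196.7 kJ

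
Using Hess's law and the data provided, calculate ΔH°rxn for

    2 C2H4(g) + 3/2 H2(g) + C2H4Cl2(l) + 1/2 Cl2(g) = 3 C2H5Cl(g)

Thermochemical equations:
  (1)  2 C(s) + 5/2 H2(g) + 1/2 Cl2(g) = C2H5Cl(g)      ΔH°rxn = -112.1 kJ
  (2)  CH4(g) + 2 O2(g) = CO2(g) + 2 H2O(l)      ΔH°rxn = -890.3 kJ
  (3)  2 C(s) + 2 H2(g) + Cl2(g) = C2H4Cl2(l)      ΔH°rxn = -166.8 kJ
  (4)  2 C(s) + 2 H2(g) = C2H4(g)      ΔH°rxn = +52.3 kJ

ΔH°rxn = -274.1 kJ

(1) × 3: (3)·(-112.1) = -336.3 kJ
(2): not needed.
(3) reversed: +166.8 kJ
(4) reversed and × 2: (-2)·(+52.3) = -104.6 kJ
By Hess's law, ΔH°rxn = (3)·(-112.1) + (-1)·(-166.8) + (-2)·(+52.3) = -274.1 kJ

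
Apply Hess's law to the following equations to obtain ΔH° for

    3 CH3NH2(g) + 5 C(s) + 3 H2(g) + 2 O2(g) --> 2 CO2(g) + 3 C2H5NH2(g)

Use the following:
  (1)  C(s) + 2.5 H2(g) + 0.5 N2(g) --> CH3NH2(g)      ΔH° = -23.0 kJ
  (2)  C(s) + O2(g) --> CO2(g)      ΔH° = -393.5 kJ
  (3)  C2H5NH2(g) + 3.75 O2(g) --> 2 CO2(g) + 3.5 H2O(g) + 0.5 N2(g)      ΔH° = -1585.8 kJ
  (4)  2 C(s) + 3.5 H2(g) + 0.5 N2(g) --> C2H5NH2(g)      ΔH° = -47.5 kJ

ΔH° = -860.5 kJ

(1) reversed and × 3 (CH3NH2(g) must end up as a reactant; scale by 3 for the 3 CH3NH2(g)): (-3)·(-23.0) = +69.0 kJ
(2) × 2: (2)·(-393.5) = -787.0 kJ
(3): not needed (H2O(g) appears nowhere else).
(4) × 3: (3)·(-47.5) = -142.5 kJ
Since enthalpy is a state function, ΔH° = (+69.0) + (-787.0) + (-142.5) = -860.5 kJ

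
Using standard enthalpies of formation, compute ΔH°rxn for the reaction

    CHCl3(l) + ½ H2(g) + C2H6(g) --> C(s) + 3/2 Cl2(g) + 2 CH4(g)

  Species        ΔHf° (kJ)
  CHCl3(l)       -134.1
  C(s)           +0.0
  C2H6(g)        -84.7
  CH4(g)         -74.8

ΔH°rxn = Σ nΔHf°(products) − Σ nΔHf°(reactants).
Products: 1·(+0.0) + 3/2·(+0.0) + 2·(-74.8) = -149.6
Reactants: 1·(-134.1) + 1/2·(+0.0) + 1·(-84.7) = -218.8
ΔH°rxn = (-149.6) − (-218.8) = 69.2 kJ

ΔH°rxn = 69.2 kJ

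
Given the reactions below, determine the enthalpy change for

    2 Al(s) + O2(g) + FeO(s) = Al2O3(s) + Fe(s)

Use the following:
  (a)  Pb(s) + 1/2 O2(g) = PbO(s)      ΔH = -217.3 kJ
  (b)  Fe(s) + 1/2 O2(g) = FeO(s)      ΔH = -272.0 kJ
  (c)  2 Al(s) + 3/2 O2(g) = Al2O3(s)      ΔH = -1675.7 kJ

(a): not needed (Pb(s) appears nowhere else).
(b) reversed (reverse to put FeO(s) on the reactant side): +272.0 kJ
(c) as written (Al2O3(s) already on the product side): -1675.7 kJ
By Hess's law, ΔH = (-1)·(-272.0) + (1)·(-1675.7) = -1403.7 kJ

ΔH = -1403.7 kJ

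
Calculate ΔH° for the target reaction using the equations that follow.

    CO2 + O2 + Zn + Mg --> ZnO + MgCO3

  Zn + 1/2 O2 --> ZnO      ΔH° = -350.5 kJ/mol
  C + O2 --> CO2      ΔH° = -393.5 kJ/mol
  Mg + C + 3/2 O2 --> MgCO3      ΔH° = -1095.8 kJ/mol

ΔH° = -1052.8 kJ/mol

equation 1 as written: -350.5 kJ/mol
equation 2 reversed: +393.5 kJ/mol
equation 3 as written: -1095.8 kJ/mol
By Hess's law, ΔH° = (-350.5) + (+393.5) + (-1095.8) = -1052.8 kJ/mol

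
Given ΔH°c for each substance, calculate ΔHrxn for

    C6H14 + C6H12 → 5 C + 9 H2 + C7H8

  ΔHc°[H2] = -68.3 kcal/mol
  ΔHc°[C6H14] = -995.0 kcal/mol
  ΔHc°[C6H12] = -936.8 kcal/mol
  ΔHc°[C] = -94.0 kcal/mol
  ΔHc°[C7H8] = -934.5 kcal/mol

With combustion enthalpies, reactants minus products:
= [1·(-995.0) + 1·(-936.8)] − [5·(-94.0) + 9·(-68.3) + 1·(-934.5)]
= 87.4 kcal/mol

ΔHrxn = 87.4 kcal/mol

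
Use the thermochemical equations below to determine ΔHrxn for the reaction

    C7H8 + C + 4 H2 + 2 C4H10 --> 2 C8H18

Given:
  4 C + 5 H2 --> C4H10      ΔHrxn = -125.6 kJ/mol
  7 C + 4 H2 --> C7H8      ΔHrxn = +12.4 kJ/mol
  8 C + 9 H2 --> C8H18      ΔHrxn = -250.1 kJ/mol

equation 1 reversed and × 2: (-2)·(-125.6) = +251.2 kJ/mol
equation 2 reversed: -12.4 kJ/mol
equation 3 × 2: (2)·(-250.1) = -500.2 kJ/mol
Since enthalpy is a state function, ΔHrxn = (-2)·(-125.6) + (-1)·(+12.4) + (2)·(-250.1) = -261.4 kJ/mol

ΔHrxn = -261.4 kJ/mol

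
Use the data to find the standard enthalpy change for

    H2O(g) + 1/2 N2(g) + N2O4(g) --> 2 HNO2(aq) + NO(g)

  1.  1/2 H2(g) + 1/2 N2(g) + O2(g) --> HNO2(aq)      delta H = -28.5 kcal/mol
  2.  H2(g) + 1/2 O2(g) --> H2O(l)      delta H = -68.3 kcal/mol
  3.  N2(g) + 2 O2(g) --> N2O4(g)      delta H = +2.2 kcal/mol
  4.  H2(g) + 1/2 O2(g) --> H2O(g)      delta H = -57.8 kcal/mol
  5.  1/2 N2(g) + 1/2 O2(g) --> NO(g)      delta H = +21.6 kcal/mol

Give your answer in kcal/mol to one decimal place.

delta H = 20.2 kcal/mol

eq. 1 × 2 (scale by 2 for the 2 HNO2(aq)): (2)·(-28.5) = -57.0 kcal/mol
eq. 2: not needed (H2O(l) appears nowhere else).
eq. 3 reversed (N2O4(g) must end up as a reactant): -2.2 kcal/mol
eq. 4 reversed (reverse to put H2O(g) on the reactant side): +57.8 kcal/mol
eq. 5 as written (NO(g) already on the product side): +21.6 kcal/mol
delta H = (2)·(-28.5) + (-1)·(+2.2) + (-1)·(-57.8) + (1)·(+21.6) = 20.2 kcal/mol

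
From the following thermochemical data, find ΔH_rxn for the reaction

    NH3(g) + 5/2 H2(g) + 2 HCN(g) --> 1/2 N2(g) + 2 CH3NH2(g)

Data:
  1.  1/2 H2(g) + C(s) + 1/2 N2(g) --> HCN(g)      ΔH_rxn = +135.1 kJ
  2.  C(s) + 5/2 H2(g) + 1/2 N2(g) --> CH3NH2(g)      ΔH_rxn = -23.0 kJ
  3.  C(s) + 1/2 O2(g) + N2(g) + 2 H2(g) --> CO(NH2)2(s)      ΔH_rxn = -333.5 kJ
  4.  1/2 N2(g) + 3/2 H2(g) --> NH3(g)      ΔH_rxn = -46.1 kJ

eq. 1 reversed and × 2: (-2)·(+135.1) = -270.2 kJ
eq. 2 × 2: (2)·(-23.0) = -46.0 kJ
eq. 3: not needed.
eq. 4 reversed: +46.1 kJ
Combining the equations, ΔH_rxn = (-270.2) + (-46.0) + (+46.1) = -270.1 kJ

ΔH_rxn = -270.1 kJ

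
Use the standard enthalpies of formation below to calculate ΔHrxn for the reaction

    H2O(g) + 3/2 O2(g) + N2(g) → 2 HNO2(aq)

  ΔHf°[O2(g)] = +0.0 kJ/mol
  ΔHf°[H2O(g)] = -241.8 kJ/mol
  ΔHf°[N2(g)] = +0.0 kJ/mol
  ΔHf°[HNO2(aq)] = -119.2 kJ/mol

ΔHrxn = 3.4 kJ/mol

ΔH°rxn = Σ nΔHf°(products) − Σ nΔHf°(reactants).
Products: 2·(-119.2) = -238.4
Reactants: 1·(-241.8) + 3/2·(+0.0) + 1·(+0.0) = -241.8
ΔHrxn = (-238.4) − (-241.8) = 3.4 kJ/mol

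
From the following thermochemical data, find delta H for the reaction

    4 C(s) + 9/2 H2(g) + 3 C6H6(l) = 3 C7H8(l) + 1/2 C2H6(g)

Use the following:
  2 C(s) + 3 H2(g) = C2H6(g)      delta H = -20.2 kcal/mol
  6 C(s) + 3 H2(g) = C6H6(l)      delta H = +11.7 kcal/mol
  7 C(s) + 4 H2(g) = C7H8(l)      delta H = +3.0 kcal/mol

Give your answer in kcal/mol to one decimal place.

delta H = -36.2 kcal/mol

equation 1 × 1/2: (1/2)·(-20.2) = -10.1 kcal/mol
equation 2 reversed and × 3: (-3)·(+11.7) = -35.1 kcal/mol
equation 3 × 3: (3)·(+3.0) = +9.0 kcal/mol
By Hess's law, delta H = (1/2)·(-20.2) + (-3)·(+11.7) + (3)·(+3.0) = -36.2 kcal/mol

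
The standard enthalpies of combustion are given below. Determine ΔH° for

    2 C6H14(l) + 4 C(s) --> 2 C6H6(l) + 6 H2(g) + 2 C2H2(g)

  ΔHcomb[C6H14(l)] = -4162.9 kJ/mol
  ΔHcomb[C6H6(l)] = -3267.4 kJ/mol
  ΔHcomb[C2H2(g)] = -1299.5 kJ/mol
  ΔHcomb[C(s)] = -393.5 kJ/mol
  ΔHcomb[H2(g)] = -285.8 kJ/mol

ΔH° = 948.8 kJ/mol

Using ΔH = Σ nΔHc°(reactants) − Σ nΔHc°(products):
= [2·(-4162.9) + 4·(-393.5)] − [2·(-3267.4) + 6·(-285.8) + 2·(-1299.5)]
= 948.8 kJ/mol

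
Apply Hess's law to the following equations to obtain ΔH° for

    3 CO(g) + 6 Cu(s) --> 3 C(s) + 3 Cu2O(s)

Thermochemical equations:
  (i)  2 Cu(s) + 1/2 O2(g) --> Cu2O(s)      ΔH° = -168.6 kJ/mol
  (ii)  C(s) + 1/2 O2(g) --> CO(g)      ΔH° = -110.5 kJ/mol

ΔH° = -174.3 kJ/mol

(i) × 3 (×3 to match 3 Cu2O(s) in the target): (3)·(-168.6) = -505.8 kJ/mol
(ii) reversed and × 3 (reverse to put CO(g) on the reactant side; ×3 to match 3 CO(g) in the target): (-3)·(-110.5) = +331.5 kJ/mol
ΔH° = (3)·(-168.6) + (-3)·(-110.5) = -174.3 kJ/mol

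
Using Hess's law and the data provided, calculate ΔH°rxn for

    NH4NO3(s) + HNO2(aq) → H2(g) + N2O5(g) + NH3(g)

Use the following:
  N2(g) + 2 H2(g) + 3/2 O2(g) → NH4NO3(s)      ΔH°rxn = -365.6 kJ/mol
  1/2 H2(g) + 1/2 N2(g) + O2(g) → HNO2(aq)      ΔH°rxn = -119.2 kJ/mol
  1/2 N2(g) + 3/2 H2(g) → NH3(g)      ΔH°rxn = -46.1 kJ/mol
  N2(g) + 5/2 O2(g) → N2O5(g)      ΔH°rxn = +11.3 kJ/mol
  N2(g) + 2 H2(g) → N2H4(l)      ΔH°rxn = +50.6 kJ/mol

ΔH°rxn = 450.0 kJ/mol

equation 1 reversed (NH4NO3(s) must end up as a reactant): +365.6 kJ/mol
equation 2 reversed (reverse to put HNO2(aq) on the reactant side): +119.2 kJ/mol
equation 3 as written (NH3(g) already on the product side): -46.1 kJ/mol
equation 4 as written (N2O5(g) already on the product side): +11.3 kJ/mol
equation 5: not needed (N2H4(l) appears nowhere else).
ΔH°rxn = (-1)·(-365.6) + (-1)·(-119.2) + (1)·(-46.1) + (1)·(+11.3) = 450.0 kJ/mol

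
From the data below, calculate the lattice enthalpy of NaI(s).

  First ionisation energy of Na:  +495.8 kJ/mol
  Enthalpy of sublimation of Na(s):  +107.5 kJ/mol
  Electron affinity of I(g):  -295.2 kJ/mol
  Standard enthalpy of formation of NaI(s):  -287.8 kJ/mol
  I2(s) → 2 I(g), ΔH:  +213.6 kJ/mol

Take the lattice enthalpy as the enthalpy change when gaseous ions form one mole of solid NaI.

ΔHf° = 1·ΔHsub + 1·(ΣIE) + 1/2·D(I2) + 1·EA + U
-287.8 = 1·(+107.5) + 1·(+495.8) + 1/2·(+213.6) + 1·(-295.2) + U
U = -287.8 − (+414.9) = -702.7 kJ/mol

U = -702.7 kJ/mol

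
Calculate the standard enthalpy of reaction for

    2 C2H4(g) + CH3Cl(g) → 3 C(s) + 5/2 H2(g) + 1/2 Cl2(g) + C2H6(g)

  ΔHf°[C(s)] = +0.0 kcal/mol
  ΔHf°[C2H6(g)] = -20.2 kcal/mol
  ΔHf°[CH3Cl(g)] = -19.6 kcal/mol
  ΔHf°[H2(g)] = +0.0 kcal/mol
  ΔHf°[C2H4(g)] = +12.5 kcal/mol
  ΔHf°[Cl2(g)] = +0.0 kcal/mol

Products: 3·(+0.0) + 5/2·(+0.0) + 1/2·(+0.0) + 1·(-20.2) = -20.2
Reactants: 2·(+12.5) + 1·(-19.6) = +5.4
ΔH_rxn = (-20.2) − (+5.4) = -25.6 kcal/mol

ΔH_rxn = -25.6 kcal/mol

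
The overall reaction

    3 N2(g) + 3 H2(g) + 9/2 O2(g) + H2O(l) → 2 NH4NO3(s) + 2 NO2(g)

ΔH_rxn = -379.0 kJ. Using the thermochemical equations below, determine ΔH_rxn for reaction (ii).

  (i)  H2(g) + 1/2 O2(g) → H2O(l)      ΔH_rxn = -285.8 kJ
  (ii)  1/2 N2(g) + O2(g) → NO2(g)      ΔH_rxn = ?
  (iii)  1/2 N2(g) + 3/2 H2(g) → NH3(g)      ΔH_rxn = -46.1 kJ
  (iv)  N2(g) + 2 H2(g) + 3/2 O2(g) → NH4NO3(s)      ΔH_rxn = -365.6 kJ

(i) reversed: +285.8 kJ
(ii) × 2: contributes 2·x
(iii): not needed.
(iv) × 2: (2)·(-365.6) = -731.2 kJ
-379.0 = (+285.8) + (-731.2) + 2·x
x = (-379.0 − (-445.4)) / (2) = 33.2 kJ

ΔH_rxn = 33.2 kJ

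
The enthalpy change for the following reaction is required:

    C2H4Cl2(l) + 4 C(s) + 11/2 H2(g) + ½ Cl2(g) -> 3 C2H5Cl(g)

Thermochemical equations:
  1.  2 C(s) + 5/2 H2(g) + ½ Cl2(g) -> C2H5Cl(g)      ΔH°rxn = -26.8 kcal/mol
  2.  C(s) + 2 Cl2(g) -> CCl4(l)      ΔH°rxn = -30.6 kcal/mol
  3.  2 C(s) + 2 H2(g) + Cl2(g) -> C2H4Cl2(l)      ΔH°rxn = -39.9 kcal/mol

ΔH°rxn = -40.5 kcal/mol

eq. 1 × 3 (scale by 3 for the 3 C2H5Cl(g)): (3)·(-26.8) = -80.4 kcal/mol
eq. 2: not needed (CCl4(l) appears nowhere else).
eq. 3 reversed (C2H4Cl2(l) must end up as a reactant): +39.9 kcal/mol
ΔH°rxn = (3)·(-26.8) + (-1)·(-39.9) = -40.5 kcal/mol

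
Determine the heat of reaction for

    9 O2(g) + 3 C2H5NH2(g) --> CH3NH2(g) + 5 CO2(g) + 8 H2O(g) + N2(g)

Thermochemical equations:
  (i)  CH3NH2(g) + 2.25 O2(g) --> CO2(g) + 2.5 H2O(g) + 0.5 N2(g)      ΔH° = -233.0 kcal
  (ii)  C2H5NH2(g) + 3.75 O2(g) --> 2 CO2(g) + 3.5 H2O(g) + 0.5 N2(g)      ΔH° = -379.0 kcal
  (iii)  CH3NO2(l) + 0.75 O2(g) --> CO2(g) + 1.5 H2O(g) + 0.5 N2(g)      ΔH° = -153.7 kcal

ΔH° = -904.0 kcal

(i) reversed: +233.0 kcal
(ii) × 3: (3)·(-379.0) = -1137.0 kcal
(iii): not needed.
Since enthalpy is a state function, ΔH° = (-1)·(-233.0) + (3)·(-379.0) = -904.0 kcal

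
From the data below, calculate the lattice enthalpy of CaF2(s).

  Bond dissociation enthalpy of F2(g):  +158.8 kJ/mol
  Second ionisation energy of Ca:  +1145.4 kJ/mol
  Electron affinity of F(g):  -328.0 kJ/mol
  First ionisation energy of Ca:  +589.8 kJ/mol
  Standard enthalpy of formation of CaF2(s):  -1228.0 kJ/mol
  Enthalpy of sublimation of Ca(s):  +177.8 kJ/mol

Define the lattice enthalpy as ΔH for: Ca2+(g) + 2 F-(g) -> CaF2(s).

ΔHf° = 1·ΔHsub + 1·(ΣIE) + 1·D(F2) + 2·EA + U
-1228.0 = 1·(+177.8) + 1·(+1735.2) + 1·(+158.8) + 2·(-328.0) + U
U = -1228.0 − (+1415.8) = -2643.8 kJ/mol

U = -2643.8 kJ/mol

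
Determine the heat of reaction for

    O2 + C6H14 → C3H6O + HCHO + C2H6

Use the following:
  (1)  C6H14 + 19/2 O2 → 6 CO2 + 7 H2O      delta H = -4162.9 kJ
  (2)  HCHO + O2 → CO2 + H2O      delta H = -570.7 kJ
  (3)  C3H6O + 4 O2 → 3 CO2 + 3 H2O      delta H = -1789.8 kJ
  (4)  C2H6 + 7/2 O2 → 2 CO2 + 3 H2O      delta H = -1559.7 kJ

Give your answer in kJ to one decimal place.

(1) as written: -4162.9 kJ
(2) reversed: +570.7 kJ
(3) reversed: +1789.8 kJ
(4) reversed: +1559.7 kJ
delta H = (1)·(-4162.9) + (-1)·(-570.7) + (-1)·(-1789.8) + (-1)·(-1559.7) = -242.7 kJ

delta H = -242.7 kJ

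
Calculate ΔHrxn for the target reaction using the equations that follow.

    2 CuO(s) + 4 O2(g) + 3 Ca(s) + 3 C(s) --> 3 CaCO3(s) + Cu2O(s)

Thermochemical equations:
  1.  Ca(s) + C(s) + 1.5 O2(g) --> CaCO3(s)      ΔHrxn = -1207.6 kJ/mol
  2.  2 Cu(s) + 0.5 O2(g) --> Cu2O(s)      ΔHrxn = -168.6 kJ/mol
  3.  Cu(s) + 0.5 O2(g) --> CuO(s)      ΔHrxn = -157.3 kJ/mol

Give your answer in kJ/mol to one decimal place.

ΔHrxn = -3476.8 kJ/mol

eq. 1 × 3: (3)·(-1207.6) = -3622.8 kJ/mol
eq. 2 as written: -168.6 kJ/mol
eq. 3 reversed and × 2: (-2)·(-157.3) = +314.6 kJ/mol
By Hess's law, ΔHrxn = (3)·(-1207.6) + (1)·(-168.6) + (-2)·(-157.3) = -3476.8 kJ/mol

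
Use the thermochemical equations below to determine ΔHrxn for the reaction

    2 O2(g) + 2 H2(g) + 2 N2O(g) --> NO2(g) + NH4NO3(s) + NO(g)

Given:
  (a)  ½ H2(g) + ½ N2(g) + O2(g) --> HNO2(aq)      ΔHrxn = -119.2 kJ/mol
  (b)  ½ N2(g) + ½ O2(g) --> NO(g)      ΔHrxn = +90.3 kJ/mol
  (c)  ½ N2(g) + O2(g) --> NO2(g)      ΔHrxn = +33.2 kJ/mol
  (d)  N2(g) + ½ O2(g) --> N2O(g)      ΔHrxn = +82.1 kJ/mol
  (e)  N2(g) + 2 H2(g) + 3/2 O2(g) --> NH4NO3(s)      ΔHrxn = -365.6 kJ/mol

(a): not needed.
(b) as written: +90.3 kJ/mol
(c) as written: +33.2 kJ/mol
(d) reversed and × 2: (-2)·(+82.1) = -164.2 kJ/mol
(e) as written: -365.6 kJ/mol
Combining the equations, ΔHrxn = (+90.3) + (+33.2) + (-164.2) + (-365.6) = -406.3 kJ/mol

ΔHrxn = -406.3 kJ/mol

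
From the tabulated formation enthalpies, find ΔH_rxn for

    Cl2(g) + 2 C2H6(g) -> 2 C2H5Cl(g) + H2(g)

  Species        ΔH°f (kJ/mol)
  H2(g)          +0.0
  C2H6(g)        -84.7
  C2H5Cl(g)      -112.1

Products: 2·(-112.1) + 1·(+0.0) = -224.2
Reactants: 1·(+0.0) + 2·(-84.7) = -169.4
ΔH_rxn = (-224.2) − (-169.4) = -54.8 kJ/mol

ΔH_rxn = -54.8 kJ/mol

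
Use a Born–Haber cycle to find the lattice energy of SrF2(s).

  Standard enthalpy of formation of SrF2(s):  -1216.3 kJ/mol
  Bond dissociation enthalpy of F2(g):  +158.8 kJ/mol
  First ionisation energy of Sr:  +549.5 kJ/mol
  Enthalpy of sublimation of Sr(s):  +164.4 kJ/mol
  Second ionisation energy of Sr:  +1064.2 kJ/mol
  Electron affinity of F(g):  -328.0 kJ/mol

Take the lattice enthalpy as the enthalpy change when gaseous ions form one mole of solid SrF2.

ΔHf° = 1·ΔHsub + 1·(ΣIE) + 1·D(F2) + 2·EA + U
-1216.3 = 1·(+164.4) + 1·(+1613.7) + 1·(+158.8) + 2·(-328.0) + U
U = -1216.3 − (+1280.9) = -2497.2 kJ/mol

U = -2497.2 kJ/mol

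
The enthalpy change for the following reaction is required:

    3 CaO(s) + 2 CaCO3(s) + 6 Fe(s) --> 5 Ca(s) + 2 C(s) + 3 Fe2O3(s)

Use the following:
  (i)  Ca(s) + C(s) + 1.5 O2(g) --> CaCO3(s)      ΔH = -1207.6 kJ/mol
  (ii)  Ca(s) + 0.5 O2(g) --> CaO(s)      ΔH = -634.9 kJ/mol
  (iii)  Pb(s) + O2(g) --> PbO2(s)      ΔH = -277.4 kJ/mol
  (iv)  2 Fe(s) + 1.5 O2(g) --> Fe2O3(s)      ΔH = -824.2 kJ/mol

ΔH = 1847.3 kJ/mol

(i) reversed and × 2 (reverse to put CaCO3(s) on the reactant side; scale by 2 for the 2 CaCO3(s)): (-2)·(-1207.6) = +2415.2 kJ/mol
(ii) reversed and × 3 (CaO(s) must end up as a reactant; scale by 3 for the 3 CaO(s)): (-3)·(-634.9) = +1904.7 kJ/mol
(iii): not needed (PbO2(s) appears nowhere else).
(iv) × 3 (×3 to match 3 Fe2O3(s) in the target): (3)·(-824.2) = -2472.6 kJ/mol
Since enthalpy is a state function, ΔH = (-2)·(-1207.6) + (-3)·(-634.9) + (3)·(-824.2) = 1847.3 kJ/mol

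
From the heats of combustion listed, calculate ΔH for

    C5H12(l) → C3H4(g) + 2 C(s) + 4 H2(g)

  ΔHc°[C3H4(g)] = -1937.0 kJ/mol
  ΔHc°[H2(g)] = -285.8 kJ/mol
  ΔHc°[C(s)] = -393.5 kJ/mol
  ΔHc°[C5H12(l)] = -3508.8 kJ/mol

Using ΔH = Σ nΔHc°(reactants) − Σ nΔHc°(products):
= [1·(-3508.8)] − [1·(-1937.0) + 2·(-393.5) + 4·(-285.8)]
= 358.4 kJ/mol

ΔH = 358.4 kJ/mol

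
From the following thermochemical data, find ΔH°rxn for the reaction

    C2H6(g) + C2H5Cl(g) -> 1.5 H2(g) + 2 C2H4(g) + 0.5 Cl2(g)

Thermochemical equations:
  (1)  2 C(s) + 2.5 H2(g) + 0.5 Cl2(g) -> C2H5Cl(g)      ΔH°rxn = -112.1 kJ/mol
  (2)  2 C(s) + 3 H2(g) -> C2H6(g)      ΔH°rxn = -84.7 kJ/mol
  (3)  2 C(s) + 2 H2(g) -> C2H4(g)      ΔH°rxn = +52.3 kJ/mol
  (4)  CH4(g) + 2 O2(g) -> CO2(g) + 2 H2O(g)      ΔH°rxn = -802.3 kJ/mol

(1) reversed: +112.1 kJ/mol
(2) reversed: +84.7 kJ/mol
(3) × 2: (2)·(+52.3) = +104.6 kJ/mol
(4): not needed.
ΔH°rxn = (-1)·(-112.1) + (-1)·(-84.7) + (2)·(+52.3) = 301.4 kJ/mol

ΔH°rxn = 301.4 kJ/mol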